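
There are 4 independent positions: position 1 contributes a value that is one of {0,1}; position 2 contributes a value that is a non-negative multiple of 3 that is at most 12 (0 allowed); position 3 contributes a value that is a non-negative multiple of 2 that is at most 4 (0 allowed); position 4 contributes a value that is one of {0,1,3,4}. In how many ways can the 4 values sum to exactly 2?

The generating function for the choices is (1 + x)·(1 + x³ + x⁶ + x⁹ + x¹²)·(1 + x² + x⁴)·(1 + x + x³ + x⁴); the count is [x²].
(1 + x) has coefficients 1,1 for degrees 0…1.
(1 + x³ + x⁶ + x⁹ + x¹²) has coefficients 1,0,0 for degrees 0…2.
Multiplying by (1 + x² + x⁴) gives running coefficients 1,0,1 for degrees 0…2.
Finally multiplying by (1 + x + x³ + x⁴), the product of all factors after the first has coefficients 1,1,1 for degrees 0…2.
[x²] = 1·1 + 1·1 = 2.

2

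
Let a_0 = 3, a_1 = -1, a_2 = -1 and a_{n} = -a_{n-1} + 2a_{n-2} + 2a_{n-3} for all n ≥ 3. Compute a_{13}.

The ordinary generating function has denominator 1 + x - 2x^2 - 2x^3.
Iterating the recurrence: a_0,…,a_{13} = 3, -1, -1, 5, -9, 17, -25, 41, -57, 89, -121, 185, -249, 377.

377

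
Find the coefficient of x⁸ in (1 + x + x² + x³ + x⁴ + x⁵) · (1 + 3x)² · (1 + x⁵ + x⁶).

32

(1 + x + x² + x³ + x⁴ + x⁵) has coefficients 1,1,1,1,1,1 for degrees 0…5.
(1 + 3x)² has coefficients 1,6,9,0,0,0,0,0,0 for degrees 0…8.
Finally multiplying by (1 + x⁵ + x⁶), the product of all factors after the first has coefficients 1,6,9,0,0,1,7,15,9 for degrees 0…8.
[x⁸] = 1·9 + 1·15 + 1·7 + 1·1 + 1·0 + 1·0 = 32.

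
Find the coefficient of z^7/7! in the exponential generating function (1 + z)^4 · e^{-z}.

-225

The EGF product rule gives c_7 = Σ_{k_1+k_2=7} C(7; k_1,k_2) · ∏ g_i(k_i), where (1+z)^4 gives the falling factorial (4)_k; e^{-z} gives (-1)^k.
g_1(k) for k = 0…7: 1, 4, 12, 24, 24, 0, 0, 0.
g_2(k) for k = 0…7: 1, -1, 1, -1, 1, -1, 1, -1.
c_7 = Σ_k C(7,k)·g_1(k)·g_2(7−k) = 1·1·(-1) + 7·4·1 + 21·12·(-1) + 35·24·1 + 35·24·(-1) = −1 + 28 − 252 + 840 − 840 = -225.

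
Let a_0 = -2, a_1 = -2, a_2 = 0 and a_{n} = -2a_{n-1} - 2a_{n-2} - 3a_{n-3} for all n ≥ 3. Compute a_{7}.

The ordinary generating function has denominator 1 + 2q + 2q^2 + 3q^3.
Iterating the recurrence: a_0,…,a_{7} = -2, -2, 0, 10, -14, 8, -18, 62.

62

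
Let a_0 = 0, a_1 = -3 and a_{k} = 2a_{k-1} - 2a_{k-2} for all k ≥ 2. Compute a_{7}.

24

The ordinary generating function has denominator 1 - 2q + 2q^2.
Iterating the recurrence: a_0,…,a_{7} = 0, -3, -6, -6, 0, 12, 24, 24.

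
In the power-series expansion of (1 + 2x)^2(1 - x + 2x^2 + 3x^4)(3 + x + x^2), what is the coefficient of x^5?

(1 + 2x)^2 has coefficients 1,4,4 for degrees 0…2.
(1 - x + 2x^2 + 3x^4) has coefficients 1,-1,2,0,3,0 for degrees 0…5.
Finally multiplying by (3 + x + x^2), the product of all factors after the first has coefficients 3,-2,6,1,11,3 for degrees 0…5.
[x^5] = 1·3 + 4·11 + 4·1 = 51.

51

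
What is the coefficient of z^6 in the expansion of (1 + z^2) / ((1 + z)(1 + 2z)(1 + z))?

The denominator gives the recurrence a_n = −4a_(n−1) − 5a_(n−2) − 2a_(n−3) for n ≥ 3; the numerator fixes a_0 = 1, a_1 = -4, a_2 = 12.
Iterating: 1, -4, 12, -30, 68, -146, 304, so a_6 = 304.

304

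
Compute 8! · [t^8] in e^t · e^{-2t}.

The EGF product rule gives c_8 = Σ_{k_1+k_2=8} C(8; k_1,k_2) · ∏ g_i(k_i), where e^t gives (1)^k; e^{-2t} gives (-2)^k.
g_1(k) for k = 0…8: 1, 1, 1, 1, 1, 1, 1, 1, 1.
g_2(k) for k = 0…8: 1, -2, 4, -8, 16, -32, 64, -128, 256.
c_8 = Σ_k C(8,k)·g_1(k)·g_2(8−k) = 1·1·256 + 8·1·(-128) + 28·1·64 + 56·1·(-32) + 70·1·16 + 56·1·(-8) + 28·1·4 + 8·1·(-2) + 1·1·1 = 256 − 1024 + 1792 − 1792 + 1120 − 448 + 112 − 16 + 1 = 1.

1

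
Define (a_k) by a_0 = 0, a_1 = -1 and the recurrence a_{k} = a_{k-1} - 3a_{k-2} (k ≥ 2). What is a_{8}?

35

The ordinary generating function has denominator 1 - y + 3y^2.
Iterating the recurrence: a_0,…,a_{8} = 0, -1, -1, 2, 5, -1, -16, -13, 35.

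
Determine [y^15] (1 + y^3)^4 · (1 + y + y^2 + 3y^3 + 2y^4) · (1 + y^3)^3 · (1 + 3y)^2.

1281

(1 + y^3)^4 has coefficients 1,0,0,4,0,0,6,0,0,4,0,0,1 for degrees 0…12.
(1 + y + y^2 + 3y^3 + 2y^4) has coefficients 1,1,1,3,2,0,0,0,0,0,0,0,0,0,0,0 for degrees 0…15.
Multiplying by (1 + y^3)^3 gives running coefficients 1,1,1,6,5,3,12,9,3,10,7,1,3,2,0,0 for degrees 0…15.
Finally multiplying by (1 + 3y)^2, the product of all factors after the first has coefficients 1,7,16,21,50,87,75,108,165,109,94,133,72,29,39,18 for degrees 0…15.
[y^15] = 1·18 + 4·72 + 6·109 + 4·75 + 1·21 = 1281.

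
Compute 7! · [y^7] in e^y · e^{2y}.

2187

The EGF product rule gives c_7 = Σ_{k_1+k_2=7} C(7; k_1,k_2) · ∏ g_i(k_i), where e^y gives (1)^k; e^{2y} gives (2)^k.
g_1(k) for k = 0…7: 1, 1, 1, 1, 1, 1, 1, 1.
g_2(k) for k = 0…7: 1, 2, 4, 8, 16, 32, 64, 128.
c_7 = Σ_k C(7,k)·g_1(k)·g_2(7−k) = 1·1·128 + 7·1·64 + 21·1·32 + 35·1·16 + 35·1·8 + 21·1·4 + 7·1·2 + 1·1·1 = 128 + 448 + 672 + 560 + 280 + 84 + 14 + 1 = 2187.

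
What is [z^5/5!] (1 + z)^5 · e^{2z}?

The EGF product rule gives c_5 = Σ_{k_1+k_2=5} C(5; k_1,k_2) · ∏ g_i(k_i), where (1+z)^5 gives the falling factorial (5)_k; e^{2z} gives (2)^k.
g_1(k) for k = 0…5: 1, 5, 20, 60, 120, 120.
g_2(k) for k = 0…5: 1, 2, 4, 8, 16, 32.
c_5 = Σ_k C(5,k)·g_1(k)·g_2(5−k) = 1·1·32 + 5·5·16 + 10·20·8 + 10·60·4 + 5·120·2 + 1·120·1 = 32 + 400 + 1600 + 2400 + 1200 + 120 = 5752.

5752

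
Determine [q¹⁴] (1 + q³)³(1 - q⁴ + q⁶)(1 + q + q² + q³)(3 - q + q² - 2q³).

(1 + q³)³ has coefficients 1,0,0,3,0,0,3,0,0,1 for degrees 0…9.
(1 - q⁴ + q⁶) has coefficients 1,0,0,0,-1,0,1,0,0,0,0,0,0,0,0 for degrees 0…14.
Multiplying by (1 + q + q² + q³) gives running coefficients 1,1,1,1,-1,-1,0,0,1,1,0,0,0,0,0 for degrees 0…14.
Finally multiplying by (3 - q + q² - 2q³), the product of all factors after the first has coefficients 3,2,3,1,-5,-3,-2,1,5,2,0,-1,-2,0,0 for degrees 0…14.
[q¹⁴] = 1·0 + 3·(-1) + 3·5 + 1·(-3) = 9.

9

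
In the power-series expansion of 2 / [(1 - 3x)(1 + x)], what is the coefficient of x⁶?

Partial fractions give a closed form: a_n = (3/2)·3^n + (1/2)·(-1)^n.
At n = 6: a_6 = 1094.

1094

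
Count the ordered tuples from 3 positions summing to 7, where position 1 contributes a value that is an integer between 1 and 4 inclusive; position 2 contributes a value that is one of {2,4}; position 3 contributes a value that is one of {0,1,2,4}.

The generating function for the choices is (q + q² + q³ + q⁴)·(q² + q⁴)·(1 + q + q² + q⁴); the count is [q⁷].
(q + q² + q³ + q⁴) has coefficients 0,1,1,1,1 for degrees 0…4.
(q² + q⁴) has coefficients 0,0,1,0,1,0,0,0 for degrees 0…7.
Finally multiplying by (1 + q + q² + q⁴), the product of all factors after the first has coefficients 0,0,1,1,2,1,2,0 for degrees 0…7.
[q⁷] = 1·2 + 1·1 + 1·2 + 1·1 = 6.

6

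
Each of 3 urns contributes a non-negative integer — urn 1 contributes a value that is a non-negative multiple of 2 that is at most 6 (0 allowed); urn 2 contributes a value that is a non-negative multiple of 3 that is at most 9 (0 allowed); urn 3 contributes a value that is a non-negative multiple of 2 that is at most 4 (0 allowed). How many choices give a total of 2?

2

The generating function for the choices is (1 + y^2 + y^4 + y^6)·(1 + y^3 + y^6 + y^9)·(1 + y^2 + y^4); the count is [y^2].
(1 + y^2 + y^4 + y^6) has coefficients 1,0,1 for degrees 0…2.
(1 + y^3 + y^6 + y^9) has coefficients 1,0,0 for degrees 0…2.
Finally multiplying by (1 + y^2 + y^4), the product of all factors after the first has coefficients 1,0,1 for degrees 0…2.
[y^2] = 1·1 + 1·1 = 2.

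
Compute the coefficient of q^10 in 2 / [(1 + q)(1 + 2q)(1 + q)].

The denominator gives the recurrence a_n = −4a_(n−1) − 5a_(n−2) − 2a_(n−3) for n ≥ 3; the numerator fixes a_0 = 2, a_1 = -8, a_2 = 22.
Iterating: 2, -8, 22, -52, 114, -240, 494, -1004, 2026, -4072, 8166, so a_10 = 8166.

8166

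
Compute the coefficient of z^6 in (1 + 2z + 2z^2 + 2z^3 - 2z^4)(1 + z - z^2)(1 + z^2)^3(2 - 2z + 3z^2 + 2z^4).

32

(1 + 2z + 2z^2 + 2z^3 - 2z^4) has coefficients 1,2,2,2,-2 for degrees 0…4.
(1 + z - z^2) has coefficients 1,1,-1,0,0,0,0 for degrees 0…6.
Multiplying by (1 + z^2)^3 gives running coefficients 1,1,2,3,0,3,-2 for degrees 0…6.
Finally multiplying by (2 - 2z + 3z^2 + 2z^4), the product of all factors after the first has coefficients 2,0,5,5,2,17,-6 for degrees 0…6.
[z^6] = 1·(-6) + 2·17 + 2·2 + 2·5 − 2·5 = 32.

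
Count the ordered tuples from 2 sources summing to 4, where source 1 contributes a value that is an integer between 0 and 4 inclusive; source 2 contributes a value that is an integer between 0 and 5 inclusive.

The generating function for the choices is (1 + t + t² + t³ + t⁴)·(1 + t + t² + t³ + t⁴ + t⁵); the count is [t⁴].
(1 + t + t² + t³ + t⁴) has coefficients 1,1,1,1,1 for degrees 0…4.
(1 + t + t² + t³ + t⁴ + t⁵) has coefficients 1,1,1,1,1 for degrees 0…4.
[t⁴] = 1·1 + 1·1 + 1·1 + 1·1 + 1·1 = 5.

5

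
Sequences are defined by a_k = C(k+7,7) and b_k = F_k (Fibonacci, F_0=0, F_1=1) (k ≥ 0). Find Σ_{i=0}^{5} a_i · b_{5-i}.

The convolution is the t^5 coefficient of A(t)B(t).
Σ = 1·5 + 8·3 + 36·2 + 120·1 + 330·1 + 792·0 = 551.

551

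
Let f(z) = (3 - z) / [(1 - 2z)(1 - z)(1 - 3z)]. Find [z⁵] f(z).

The denominator gives the recurrence a_n = 6a_(n−1) − 11a_(n−2) + 6a_(n−3) for n ≥ 3; the numerator fixes a_0 = 3, a_1 = 17, a_2 = 69.
Iterating: 3, 17, 69, 245, 813, 2597, so a_5 = 2597.

2597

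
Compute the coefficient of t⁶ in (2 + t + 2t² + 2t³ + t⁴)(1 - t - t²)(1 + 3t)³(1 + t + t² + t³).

-269

(2 + t + 2t² + 2t³ + t⁴) has coefficients 2,1,2,2,1 for degrees 0…4.
(1 - t - t²) has coefficients 1,-1,-1,0,0,0,0 for degrees 0…6.
Multiplying by (1 + 3t)³ gives running coefficients 1,8,17,-9,-54,-27,0 for degrees 0…6.
Finally multiplying by (1 + t + t² + t³), the product of all factors after the first has coefficients 1,9,26,17,-38,-73,-90 for degrees 0…6.
[t⁶] = 2·(-90) + 1·(-73) + 2·(-38) + 2·17 + 1·26 = -269.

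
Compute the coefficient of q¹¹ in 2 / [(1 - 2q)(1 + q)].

2730

The denominator gives the recurrence a_n = a_(n−1) + 2a_(n−2) for n ≥ 2; the numerator fixes a_0 = 2, a_1 = 2.
Iterating: 2, 2, 6, 10, 22, 42, 86, 170, 342, 682, 1366, 2730, so a_11 = 2730.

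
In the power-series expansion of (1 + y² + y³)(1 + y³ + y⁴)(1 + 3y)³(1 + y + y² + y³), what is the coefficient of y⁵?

203

(1 + y² + y³) has coefficients 1,0,1,1 for degrees 0…3.
(1 + y³ + y⁴) has coefficients 1,0,0,1,1,0 for degrees 0…5.
Multiplying by (1 + 3y)³ gives running coefficients 1,9,27,28,10,36 for degrees 0…5.
Finally multiplying by (1 + y + y² + y³), the product of all factors after the first has coefficients 1,10,37,65,74,101 for degrees 0…5.
[y⁵] = 1·101 + 1·65 + 1·37 = 203.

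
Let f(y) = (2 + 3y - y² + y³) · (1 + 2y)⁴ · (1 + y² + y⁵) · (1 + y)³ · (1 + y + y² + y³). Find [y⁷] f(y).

(2 + 3y - y² + y³) has coefficients 2,3,-1,1 for degrees 0…3.
(1 + 2y)⁴ has coefficients 1,8,24,32,16,0,0,0 for degrees 0…7.
Multiplying by (1 + y² + y⁵) gives running coefficients 1,8,25,40,40,33,24,24 for degrees 0…7.
Multiplying by (1 + y)³ gives running coefficients 1,11,52,140,243,298,283,235 for degrees 0…7.
Finally multiplying by (1 + y + y² + y³), the product of all factors after the first has coefficients 1,12,64,204,446,733,964,1059 for degrees 0…7.
[y⁷] = 2·1059 + 3·964 − 1·733 + 1·446 = 4723.

4723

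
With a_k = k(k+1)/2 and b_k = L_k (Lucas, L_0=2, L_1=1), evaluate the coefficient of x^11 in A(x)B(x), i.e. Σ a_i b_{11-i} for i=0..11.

2086

The convolution is the x^11 coefficient of A(x)B(x).
Σ = 0·199 + 1·123 + 3·76 + 6·47 + 10·29 + 15·18 + 21·11 + 28·7 + 36·4 + 45·3 + 55·1 + 66·2 = 2086.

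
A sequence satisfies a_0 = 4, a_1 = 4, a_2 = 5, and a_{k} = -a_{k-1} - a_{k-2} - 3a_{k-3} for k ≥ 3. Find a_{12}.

240

The ordinary generating function has denominator 1 + t + t^2 + 3t^3.
Iterating the recurrence: a_0,…,a_{12} = 4, 4, 5, -21, 4, 2, 57, -71, 8, -108, 313, -229, 240.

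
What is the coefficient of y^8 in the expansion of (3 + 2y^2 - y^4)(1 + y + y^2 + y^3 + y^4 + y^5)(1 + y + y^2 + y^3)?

5

(3 + 2y^2 - y^4) has coefficients 3,0,2,0,-1 for degrees 0…4.
(1 + y + y^2 + y^3 + y^4 + y^5) has coefficients 1,1,1,1,1,1,0,0,0 for degrees 0…8.
Finally multiplying by (1 + y + y^2 + y^3), the product of all factors after the first has coefficients 1,2,3,4,4,4,3,2,1 for degrees 0…8.
[y^8] = 3·1 + 2·3 − 1·4 = 5.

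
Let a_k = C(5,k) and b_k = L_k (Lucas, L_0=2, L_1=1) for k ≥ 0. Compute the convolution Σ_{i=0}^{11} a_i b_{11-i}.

Write out a_i and b_{11-i} for i = 0,…,11 and sum the products.
Σ = 1·199 + 5·123 + 10·76 + 10·47 + 5·29 + 1·18 + 0·11 + 0·7 + 0·4 + 0·3 + 0·1 + 0·2 = 2207.

2207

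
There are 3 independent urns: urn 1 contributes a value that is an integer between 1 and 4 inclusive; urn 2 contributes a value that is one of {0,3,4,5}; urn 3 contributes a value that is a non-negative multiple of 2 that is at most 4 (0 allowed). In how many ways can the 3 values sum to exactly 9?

6

The generating function for the choices is (x + x^2 + x^3 + x^4)·(1 + x^3 + x^4 + x^5)·(1 + x^2 + x^4); the count is [x^9].
(x + x^2 + x^3 + x^4) has coefficients 0,1,1,1,1 for degrees 0…4.
(1 + x^3 + x^4 + x^5) has coefficients 1,0,0,1,1,1,0,0,0,0 for degrees 0…9.
Finally multiplying by (1 + x^2 + x^4), the product of all factors after the first has coefficients 1,0,1,1,2,2,1,2,1,1 for degrees 0…9.
[x^9] = 1·1 + 1·2 + 1·1 + 1·2 = 6.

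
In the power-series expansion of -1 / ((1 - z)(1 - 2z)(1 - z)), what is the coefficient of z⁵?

The denominator gives the recurrence a_n = 4a_(n−1) − 5a_(n−2) + 2a_(n−3) for n ≥ 3; the numerator fixes a_0 = -1, a_1 = -4, a_2 = -11.
Iterating: -1, -4, -11, -26, -57, -120, so a_5 = -120.

-120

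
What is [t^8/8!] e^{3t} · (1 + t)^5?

The EGF product rule gives c_8 = Σ_{k_1+k_2=8} C(8; k_1,k_2) · ∏ g_i(k_i), where e^{3t} gives (3)^k; (1+t)^5 gives the falling factorial (5)_k.
g_1(k) for k = 0…8: 1, 3, 9, 27, 81, 243, 729, 2187, 6561.
g_2(k) for k = 0…8: 1, 5, 20, 60, 120, 120, 0, 0, 0.
c_8 = Σ_k C(8,k)·g_1(k)·g_2(8−k) = 56·27·120 + 70·81·120 + 56·243·60 + 28·729·20 + 8·2187·5 + 1·6561·1 = 181440 + 680400 + 816480 + 408240 + 87480 + 6561 = 2180601.

2180601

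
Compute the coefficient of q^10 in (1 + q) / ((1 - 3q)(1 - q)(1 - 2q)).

348151

The denominator gives the recurrence a_n = 6a_(n−1) − 11a_(n−2) + 6a_(n−3) for n ≥ 3; the numerator fixes a_0 = 1, a_1 = 7, a_2 = 31.
Iterating: 1, 7, 31, 115, 391, 1267, 3991, 12355, 37831, 115027, 348151, so a_10 = 348151.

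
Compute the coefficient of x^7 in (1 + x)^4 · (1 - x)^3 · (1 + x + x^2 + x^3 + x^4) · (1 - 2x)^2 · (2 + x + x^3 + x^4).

28

(1 + x)^4 has coefficients 1,4,6,4,1 for degrees 0…4.
(1 - x)^3 has coefficients 1,-3,3,-1,0,0,0,0 for degrees 0…7.
Multiplying by (1 + x + x^2 + x^3 + x^4) gives running coefficients 1,-2,1,0,0,-1,2,-1 for degrees 0…7.
Multiplying by (1 - 2x)^2 gives running coefficients 1,-6,13,-12,4,-1,6,-13 for degrees 0…7.
Finally multiplying by (2 + x + x^3 + x^4), the product of all factors after the first has coefficients 2,-11,20,-10,-9,9,12,-28 for degrees 0…7.
[x^7] = 1·(-28) + 4·12 + 6·9 + 4·(-9) + 1·(-10) = 28.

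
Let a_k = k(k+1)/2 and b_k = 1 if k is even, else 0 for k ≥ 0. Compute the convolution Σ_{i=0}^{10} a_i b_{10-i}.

Write out a_i and b_{10-i} for i = 0,…,10 and sum the products.
Σ = 0·1 + 1·0 + 3·1 + 6·0 + 10·1 + 15·0 + 21·1 + 28·0 + 36·1 + 45·0 + 55·1 = 125.

125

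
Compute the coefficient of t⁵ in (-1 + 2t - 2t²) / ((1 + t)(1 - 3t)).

-100

The denominator gives the recurrence a_n = 2a_(n−1) + 3a_(n−2) for n ≥ 3; the numerator fixes a_0 = -1, a_1 = 0, a_2 = -5.
Iterating: -1, 0, -5, -10, -35, -100, so a_5 = -100.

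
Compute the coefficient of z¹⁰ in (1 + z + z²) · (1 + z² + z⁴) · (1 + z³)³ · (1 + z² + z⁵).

(1 + z + z²) has coefficients 1,1,1 for degrees 0…2.
(1 + z² + z⁴) has coefficients 1,0,1,0,1,0,0,0,0,0,0 for degrees 0…10.
Multiplying by (1 + z³)³ gives running coefficients 1,0,1,3,1,3,3,3,3,1,3 for degrees 0…10.
Finally multiplying by (1 + z² + z⁵), the product of all factors after the first has coefficients 1,0,2,3,2,7,4,7,9,5,9 for degrees 0…10.
[z¹⁰] = 1·9 + 1·5 + 1·9 = 23.

23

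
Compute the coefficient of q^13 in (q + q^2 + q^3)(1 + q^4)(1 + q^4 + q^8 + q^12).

(q + q^2 + q^3) has coefficients 0,1,1,1 for degrees 0…3.
(1 + q^4) has coefficients 1,0,0,0,1,0,0,0,0,0,0,0,0,0 for degrees 0…13.
Finally multiplying by (1 + q^4 + q^8 + q^12), the product of all factors after the first has coefficients 1,0,0,0,2,0,0,0,2,0,0,0,2,0 for degrees 0…13.
[q^13] = 1·2 + 1·0 + 1·0 = 2.

2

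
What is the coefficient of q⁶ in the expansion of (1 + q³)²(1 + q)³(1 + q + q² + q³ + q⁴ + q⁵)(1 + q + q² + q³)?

(1 + q³)² has coefficients 1,0,0,2,0,0,1 for degrees 0…6.
(1 + q)³ has coefficients 1,3,3,1,0,0,0 for degrees 0…6.
Multiplying by (1 + q + q² + q³ + q⁴ + q⁵) gives running coefficients 1,4,7,8,8,8,7 for degrees 0…6.
Finally multiplying by (1 + q + q² + q³), the product of all factors after the first has coefficients 1,5,12,20,27,31,31 for degrees 0…6.
[q⁶] = 1·31 + 2·20 + 1·1 = 72.

72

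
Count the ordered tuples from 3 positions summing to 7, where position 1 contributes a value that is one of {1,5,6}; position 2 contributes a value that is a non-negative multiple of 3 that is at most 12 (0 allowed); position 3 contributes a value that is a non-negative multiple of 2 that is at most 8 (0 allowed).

3

The generating function for the choices is (t + t⁵ + t⁶)·(1 + t³ + t⁶ + t⁹ + t¹²)·(1 + t² + t⁴ + t⁶ + t⁸); the count is [t⁷].
(t + t⁵ + t⁶) has coefficients 0,1,0,0,0,1,1 for degrees 0…6.
(1 + t³ + t⁶ + t⁹ + t¹²) has coefficients 1,0,0,1,0,0,1,0 for degrees 0…7.
Finally multiplying by (1 + t² + t⁴ + t⁶ + t⁸), the product of all factors after the first has coefficients 1,0,1,1,1,1,2,1 for degrees 0…7.
[t⁷] = 1·2 + 1·1 + 1·0 = 3.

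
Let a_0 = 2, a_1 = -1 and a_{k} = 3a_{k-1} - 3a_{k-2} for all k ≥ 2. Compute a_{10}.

1215

The ordinary generating function has denominator 1 - 3t + 3t^2.
Iterating the recurrence: a_0,…,a_{10} = 2, -1, -9, -24, -45, -63, -54, 27, 243, 648, 1215.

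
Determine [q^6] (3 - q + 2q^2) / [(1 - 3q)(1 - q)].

3157

The denominator gives the recurrence a_n = 4a_(n−1) − 3a_(n−2) for n ≥ 3; the numerator fixes a_0 = 3, a_1 = 11, a_2 = 37.
Iterating: 3, 11, 37, 115, 349, 1051, 3157, so a_6 = 3157.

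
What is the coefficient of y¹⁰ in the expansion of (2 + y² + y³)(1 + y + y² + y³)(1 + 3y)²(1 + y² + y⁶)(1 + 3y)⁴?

(2 + y² + y³) has coefficients 2,0,1,1 for degrees 0…3.
(1 + y + y² + y³) has coefficients 1,1,1,1,0,0,0,0,0,0,0 for degrees 0…10.
Multiplying by (1 + 3y)² gives running coefficients 1,7,16,16,15,9,0,0,0,0,0 for degrees 0…10.
Multiplying by (1 + y² + y⁶) gives running coefficients 1,7,17,23,31,25,16,16,16,16,15 for degrees 0…10.
Finally multiplying by (1 + 3y)⁴, the product of all factors after the first has coefficients 1,19,155,713,2062,4042,5851,6769,6283,4825,4095 for degrees 0…10.
[y¹⁰] = 2·4095 + 1·6283 + 1·6769 = 21242.

21242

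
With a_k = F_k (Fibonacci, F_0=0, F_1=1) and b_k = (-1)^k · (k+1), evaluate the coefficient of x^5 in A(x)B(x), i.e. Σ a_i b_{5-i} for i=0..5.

6

The convolution is the t^5 coefficient of A(t)B(t).
Σ = 0·(-6) + 1·5 + 1·(-4) + 2·3 + 3·(-2) + 5·1 = 6.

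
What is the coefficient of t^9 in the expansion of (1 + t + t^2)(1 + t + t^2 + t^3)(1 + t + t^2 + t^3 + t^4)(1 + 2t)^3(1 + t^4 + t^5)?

557

(1 + t + t^2) has coefficients 1,1,1 for degrees 0…2.
(1 + t + t^2 + t^3) has coefficients 1,1,1,1,0,0,0,0,0,0 for degrees 0…9.
Multiplying by (1 + t + t^2 + t^3 + t^4) gives running coefficients 1,2,3,4,4,3,2,1,0,0 for degrees 0…9.
Multiplying by (1 + 2t)^3 gives running coefficients 1,8,27,54,80,99,100,81,54,28 for degrees 0…9.
Finally multiplying by (1 + t^4 + t^5), the product of all factors after the first has coefficients 1,8,27,54,81,108,135,162,188,207 for degrees 0…9.
[t^9] = 1·207 + 1·188 + 1·162 = 557.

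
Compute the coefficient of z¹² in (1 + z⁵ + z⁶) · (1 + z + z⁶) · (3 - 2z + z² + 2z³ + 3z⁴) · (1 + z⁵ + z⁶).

6

(1 + z⁵ + z⁶) has coefficients 1,0,0,0,0,1,1 for degrees 0…6.
(1 + z + z⁶) has coefficients 1,1,0,0,0,0,1,0,0,0,0,0,0 for degrees 0…12.
Multiplying by (3 - 2z + z² + 2z³ + 3z⁴) gives running coefficients 3,1,-1,3,5,3,3,-2,1,2,3,0,0 for degrees 0…12.
Finally multiplying by (1 + z⁵ + z⁶), the product of all factors after the first has coefficients 3,1,-1,3,5,6,7,-2,3,10,11,6,1 for degrees 0…12.
[z¹²] = 1·1 + 1·(-2) + 1·7 = 6.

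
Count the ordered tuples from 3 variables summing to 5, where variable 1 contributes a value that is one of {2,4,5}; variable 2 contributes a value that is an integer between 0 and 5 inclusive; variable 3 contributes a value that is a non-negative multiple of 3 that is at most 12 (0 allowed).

The generating function for the choices is (t^2 + t^4 + t^5)·(1 + t + t^2 + t^3 + t^4 + t^5)·(1 + t^3 + t^6 + t^9 + t^12); the count is [t^5].
(t^2 + t^4 + t^5) has coefficients 0,0,1,0,1,1 for degrees 0…5.
(1 + t + t^2 + t^3 + t^4 + t^5) has coefficients 1,1,1,1,1,1 for degrees 0…5.
Finally multiplying by (1 + t^3 + t^6 + t^9 + t^12), the product of all factors after the first has coefficients 1,1,1,2,2,2 for degrees 0…5.
[t^5] = 1·2 + 1·1 + 1·1 = 4.

4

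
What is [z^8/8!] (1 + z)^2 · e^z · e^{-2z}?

41

The EGF product rule gives c_8 = Σ_{k_1+k_2+k_3=8} C(8; k_1,k_2,k_3) · ∏ g_i(k_i), where (1+z)^2 gives the falling factorial (2)_k; e^z gives (1)^k; e^{-2z} gives (-2)^k.
g_1(k) for k = 0…8: 1, 2, 2, 0, 0, 0, 0, 0, 0.
g_2(k) for k = 0…8: 1, 1, 1, 1, 1, 1, 1, 1, 1.
g_3(k) for k = 0…8: 1, -2, 4, -8, 16, -32, 64, -128, 256.
First combine the last two factors: h(k) = Σ_j C(k,j)·g_2(j)·g_3(k−j) for k = 0…8: 1, -1, 1, -1, 1, -1, 1, -1, 1.
c_8 = Σ_k C(8,k)·g_1(k)·h(8−k) = 1·1·1 + 8·2·(-1) + 28·2·1 = 1 − 16 + 56 = 41.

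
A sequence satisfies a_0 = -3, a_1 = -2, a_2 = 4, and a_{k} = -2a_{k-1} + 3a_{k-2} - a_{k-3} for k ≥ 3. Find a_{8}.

The ordinary generating function has denominator 1 + 2x - 3x^2 + x^3.
Iterating the recurrence: a_0,…,a_{8} = -3, -2, 4, -11, 36, -109, 337, -1037, 3194.

3194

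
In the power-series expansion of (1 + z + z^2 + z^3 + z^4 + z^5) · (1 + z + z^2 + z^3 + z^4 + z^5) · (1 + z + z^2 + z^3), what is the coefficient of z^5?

18

(1 + z + z^2 + z^3 + z^4 + z^5) has coefficients 1,1,1,1,1,1 for degrees 0…5.
(1 + z + z^2 + z^3 + z^4 + z^5) has coefficients 1,1,1,1,1,1 for degrees 0…5.
Finally multiplying by (1 + z + z^2 + z^3), the product of all factors after the first has coefficients 1,2,3,4,4,4 for degrees 0…5.
[z^5] = 1·4 + 1·4 + 1·4 + 1·3 + 1·2 + 1·1 = 18.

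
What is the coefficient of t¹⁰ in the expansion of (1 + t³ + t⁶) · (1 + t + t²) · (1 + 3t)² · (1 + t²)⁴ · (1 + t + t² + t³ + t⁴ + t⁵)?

(1 + t³ + t⁶) has coefficients 1,0,0,1,0,0,1 for degrees 0…6.
(1 + t + t²) has coefficients 1,1,1,0,0,0,0,0,0,0,0 for degrees 0…10.
Multiplying by (1 + 3t)² gives running coefficients 1,7,16,15,9,0,0,0,0,0,0 for degrees 0…10.
Multiplying by (1 + t²)⁴ gives running coefficients 1,7,20,43,79,102,136,118,119,67,52 for degrees 0…10.
Finally multiplying by (1 + t + t² + t³ + t⁴ + t⁵), the product of all factors after the first has coefficients 1,8,28,71,150,252,387,498,597,621,594 for degrees 0…10.
[t¹⁰] = 1·594 + 1·498 + 1·150 = 1242.

1242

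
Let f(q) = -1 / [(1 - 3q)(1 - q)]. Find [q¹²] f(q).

-797161

Partial fractions give a closed form: a_n = (-3/2)·3^n + (1/2)·1^n.
At n = 12: a_12 = -797161.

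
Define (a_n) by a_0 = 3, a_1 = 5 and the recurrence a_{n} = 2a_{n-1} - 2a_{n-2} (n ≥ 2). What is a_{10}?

64

The ordinary generating function has denominator 1 - 2x + 2x^2.
Iterating the recurrence: a_0,…,a_{10} = 3, 5, 4, -2, -12, -20, -16, 8, 48, 80, 64.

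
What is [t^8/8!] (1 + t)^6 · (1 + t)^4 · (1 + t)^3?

The EGF product rule gives c_8 = Σ_{k_1+k_2+k_3=8} C(8; k_1,k_2,k_3) · ∏ g_i(k_i), where (1+t)^6 gives the falling factorial (6)_k; (1+t)^4 gives the falling factorial (4)_k; (1+t)^3 gives the falling factorial (3)_k.
g_1(k) for k = 0…8: 1, 6, 30, 120, 360, 720, 720, 0, 0.
g_2(k) for k = 0…8: 1, 4, 12, 24, 24, 0, 0, 0, 0.
g_3(k) for k = 0…8: 1, 3, 6, 6, 0, 0, 0, 0, 0.
First combine the last two factors: h(k) = Σ_j C(k,j)·g_2(j)·g_3(k−j) for k = 0…8: 1, 7, 42, 210, 840, 2520, 5040, 5040, 0.
c_8 = Σ_k C(8,k)·g_1(k)·h(8−k) = 8·6·5040 + 28·30·5040 + 56·120·2520 + 70·360·840 + 56·720·210 + 28·720·42 = 241920 + 4233600 + 16934400 + 21168000 + 8467200 + 846720 = 51891840.

51891840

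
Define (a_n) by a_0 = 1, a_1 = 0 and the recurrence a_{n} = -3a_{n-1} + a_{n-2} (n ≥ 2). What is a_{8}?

1189

The ordinary generating function has denominator 1 + 3z - z^2.
Iterating the recurrence: a_0,…,a_{8} = 1, 0, 1, -3, 10, -33, 109, -360, 1189.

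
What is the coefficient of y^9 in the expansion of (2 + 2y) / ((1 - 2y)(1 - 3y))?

Partial fractions give a closed form: a_n = (-6)·2^n + (8)·3^n.
At n = 9: a_9 = 154392.

154392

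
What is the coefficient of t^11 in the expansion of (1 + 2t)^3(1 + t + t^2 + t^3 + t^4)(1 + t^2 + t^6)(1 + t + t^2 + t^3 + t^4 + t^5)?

(1 + 2t)^3 has coefficients 1,6,12,8 for degrees 0…3.
(1 + t + t^2 + t^3 + t^4) has coefficients 1,1,1,1,1,0,0,0,0,0,0,0 for degrees 0…11.
Multiplying by (1 + t^2 + t^6) gives running coefficients 1,1,2,2,2,1,2,1,1,1,1,0 for degrees 0…11.
Finally multiplying by (1 + t + t^2 + t^3 + t^4 + t^5), the product of all factors after the first has coefficients 1,2,4,6,8,9,10,10,9,8,7,6 for degrees 0…11.
[t^11] = 1·6 + 6·7 + 12·8 + 8·9 = 216.

216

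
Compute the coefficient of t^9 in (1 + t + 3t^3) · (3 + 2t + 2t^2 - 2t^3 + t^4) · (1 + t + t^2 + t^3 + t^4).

4

(1 + t + 3t^3) has coefficients 1,1,0,3 for degrees 0…3.
(3 + 2t + 2t^2 - 2t^3 + t^4) has coefficients 3,2,2,-2,1,0,0,0,0,0 for degrees 0…9.
Finally multiplying by (1 + t + t^2 + t^3 + t^4), the product of all factors after the first has coefficients 3,5,7,5,6,3,1,-1,1,0 for degrees 0…9.
[t^9] = 1·0 + 1·1 + 3·1 = 4.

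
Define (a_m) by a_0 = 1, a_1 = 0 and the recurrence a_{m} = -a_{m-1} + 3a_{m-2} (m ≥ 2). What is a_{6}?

The ordinary generating function has denominator 1 + z - 3z^2.
Iterating the recurrence: a_0,…,a_{6} = 1, 0, 3, -3, 12, -21, 57.

57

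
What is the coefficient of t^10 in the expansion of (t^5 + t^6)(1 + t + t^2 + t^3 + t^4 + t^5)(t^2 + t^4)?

4

(t^5 + t^6) has coefficients 0,0,0,0,0,1,1 for degrees 0…6.
(1 + t + t^2 + t^3 + t^4 + t^5) has coefficients 1,1,1,1,1,1,0,0,0,0,0 for degrees 0…10.
Finally multiplying by (t^2 + t^4), the product of all factors after the first has coefficients 0,0,1,1,2,2,2,2,1,1,0 for degrees 0…10.
[t^10] = 1·2 + 1·2 = 4.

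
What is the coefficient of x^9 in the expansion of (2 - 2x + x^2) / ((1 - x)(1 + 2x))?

-1109

The denominator gives the recurrence a_n = −a_(n−1) + 2a_(n−2) for n ≥ 3; the numerator fixes a_0 = 2, a_1 = -4, a_2 = 9.
Iterating: 2, -4, 9, -17, 35, -69, 139, -277, 555, -1109, so a_9 = -1109.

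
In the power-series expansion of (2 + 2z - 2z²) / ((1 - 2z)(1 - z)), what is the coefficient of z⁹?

The denominator gives the recurrence a_n = 3a_(n−1) − 2a_(n−2) for n ≥ 3; the numerator fixes a_0 = 2, a_1 = 8, a_2 = 18.
Iterating: 2, 8, 18, 38, 78, 158, 318, 638, 1278, 2558, so a_9 = 2558.

2558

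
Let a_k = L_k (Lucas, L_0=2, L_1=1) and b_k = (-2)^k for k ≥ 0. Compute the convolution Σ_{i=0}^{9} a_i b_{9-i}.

-990

The convolution is the t^9 coefficient of A(t)B(t).
Σ = 2·(-512) + 1·256 + 3·(-128) + 4·64 + 7·(-32) + 11·16 + 18·(-8) + 29·4 + 47·(-2) + 76·1 = -990.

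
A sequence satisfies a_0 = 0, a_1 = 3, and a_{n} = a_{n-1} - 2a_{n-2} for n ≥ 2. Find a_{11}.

The ordinary generating function has denominator 1 - t + 2t^2.
Iterating the recurrence: a_0,…,a_{11} = 0, 3, 3, -3, -9, -3, 15, 21, -9, -51, -33, 69.

69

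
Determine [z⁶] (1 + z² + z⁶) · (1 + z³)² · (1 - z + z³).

(1 + z² + z⁶) has coefficients 1,0,1,0,0,0,1 for degrees 0…6.
(1 + z³)² has coefficients 1,0,0,2,0,0,1 for degrees 0…6.
Finally multiplying by (1 - z + z³), the product of all factors after the first has coefficients 1,-1,0,3,-2,0,3 for degrees 0…6.
[z⁶] = 1·3 + 1·(-2) + 1·1 = 2.

2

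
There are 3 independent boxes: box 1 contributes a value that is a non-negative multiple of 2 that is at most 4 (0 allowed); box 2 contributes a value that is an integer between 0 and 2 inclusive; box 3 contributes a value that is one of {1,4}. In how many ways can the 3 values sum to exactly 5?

3

The generating function for the choices is (1 + z^2 + z^4)·(1 + z + z^2)·(z + z^4); the count is [z^5].
(1 + z^2 + z^4) has coefficients 1,0,1,0,1 for degrees 0…4.
(1 + z + z^2) has coefficients 1,1,1,0,0,0 for degrees 0…5.
Finally multiplying by (z + z^4), the product of all factors after the first has coefficients 0,1,1,1,1,1 for degrees 0…5.
[z^5] = 1·1 + 1·1 + 1·1 = 3.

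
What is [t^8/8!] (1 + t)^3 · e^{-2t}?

-2816

The EGF product rule gives c_8 = Σ_{k_1+k_2=8} C(8; k_1,k_2) · ∏ g_i(k_i), where (1+t)^3 gives the falling factorial (3)_k; e^{-2t} gives (-2)^k.
g_1(k) for k = 0…8: 1, 3, 6, 6, 0, 0, 0, 0, 0.
g_2(k) for k = 0…8: 1, -2, 4, -8, 16, -32, 64, -128, 256.
c_8 = Σ_k C(8,k)·g_1(k)·g_2(8−k) = 1·1·256 + 8·3·(-128) + 28·6·64 + 56·6·(-32) = 256 − 3072 + 10752 − 10752 = -2816.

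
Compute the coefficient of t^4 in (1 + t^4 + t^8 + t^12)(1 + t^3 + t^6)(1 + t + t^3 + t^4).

(1 + t^4 + t^8 + t^12) has coefficients 1,0,0,0,1 for degrees 0…4.
(1 + t^3 + t^6) has coefficients 1,0,0,1,0 for degrees 0…4.
Finally multiplying by (1 + t + t^3 + t^4), the product of all factors after the first has coefficients 1,1,0,2,2 for degrees 0…4.
[t^4] = 1·2 + 1·1 = 3.

3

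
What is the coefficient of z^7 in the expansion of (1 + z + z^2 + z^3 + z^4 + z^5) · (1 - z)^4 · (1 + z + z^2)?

(1 + z + z^2 + z^3 + z^4 + z^5) has coefficients 1,1,1,1,1,1 for degrees 0…5.
(1 - z)^4 has coefficients 1,-4,6,-4,1,0,0,0 for degrees 0…7.
Finally multiplying by (1 + z + z^2), the product of all factors after the first has coefficients 1,-3,3,-2,3,-3,1,0 for degrees 0…7.
[z^7] = 1·0 + 1·1 + 1·(-3) + 1·3 + 1·(-2) + 1·3 = 2.

2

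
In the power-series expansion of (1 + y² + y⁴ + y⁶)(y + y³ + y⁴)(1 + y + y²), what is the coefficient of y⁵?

(1 + y² + y⁴ + y⁶) has coefficients 1,0,1,0,1,0 for degrees 0…5.
(y + y³ + y⁴) has coefficients 0,1,0,1,1,0 for degrees 0…5.
Finally multiplying by (1 + y + y²), the product of all factors after the first has coefficients 0,1,1,2,2,2 for degrees 0…5.
[y⁵] = 1·2 + 1·2 + 1·1 = 5.

5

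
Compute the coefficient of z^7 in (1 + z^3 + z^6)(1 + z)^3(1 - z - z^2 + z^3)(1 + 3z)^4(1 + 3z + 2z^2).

(1 + z^3 + z^6) has coefficients 1,0,0,1,0,0,1 for degrees 0…6.
(1 + z)^3 has coefficients 1,3,3,1,0,0,0,0 for degrees 0…7.
Multiplying by (1 - z - z^2 + z^3) gives running coefficients 1,2,-1,-4,-1,2,1,0 for degrees 0…7.
Multiplying by (1 + 3z)^4 gives running coefficients 1,14,77,200,194,-172,-542,-312 for degrees 0…7.
Finally multiplying by (1 + 3z + 2z^2), the product of all factors after the first has coefficients 1,17,121,459,948,810,-670,-2282 for degrees 0…7.
[z^7] = 1·(-2282) + 1·948 + 1·17 = -1317.

-1317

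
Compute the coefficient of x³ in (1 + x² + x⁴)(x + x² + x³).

2

(1 + x² + x⁴) has coefficients 1,0,1,0 for degrees 0…3.
(x + x² + x³) has coefficients 0,1,1,1 for degrees 0…3.
[x³] = 1·1 + 1·1 = 2.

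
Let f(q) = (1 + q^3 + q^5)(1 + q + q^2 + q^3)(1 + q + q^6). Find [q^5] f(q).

3

(1 + q^3 + q^5) has coefficients 1,0,0,1,0,1 for degrees 0…5.
(1 + q + q^2 + q^3) has coefficients 1,1,1,1,0,0 for degrees 0…5.
Finally multiplying by (1 + q + q^6), the product of all factors after the first has coefficients 1,2,2,2,1,0 for degrees 0…5.
[q^5] = 1·0 + 1·2 + 1·1 = 3.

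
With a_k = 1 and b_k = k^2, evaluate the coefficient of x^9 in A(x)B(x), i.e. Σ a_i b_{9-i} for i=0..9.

285

Write out a_i and b_{9-i} for i = 0,…,9 and sum the products.
Σ = 1·81 + 1·64 + 1·49 + 1·36 + 1·25 + 1·16 + 1·9 + 1·4 + 1·1 + 1·0 = 285.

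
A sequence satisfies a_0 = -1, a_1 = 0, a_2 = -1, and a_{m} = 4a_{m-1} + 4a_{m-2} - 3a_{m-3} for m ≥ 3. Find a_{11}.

The ordinary generating function has denominator 1 - 4q - 4q^2 + 3q^3.
Iterating the recurrence: a_0,…,a_{11} = -1, 0, -1, -1, -8, -33, -161, -752, -3553, -16737, -78904, -371905.

-371905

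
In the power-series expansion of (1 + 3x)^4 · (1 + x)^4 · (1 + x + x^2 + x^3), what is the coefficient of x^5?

2594

(1 + 3x)^4 has coefficients 1,12,54,108,81 for degrees 0…4.
(1 + x)^4 has coefficients 1,4,6,4,1,0 for degrees 0…5.
Finally multiplying by (1 + x + x^2 + x^3), the product of all factors after the first has coefficients 1,5,11,15,15,11 for degrees 0…5.
[x^5] = 1·11 + 12·15 + 54·15 + 108·11 + 81·5 = 2594.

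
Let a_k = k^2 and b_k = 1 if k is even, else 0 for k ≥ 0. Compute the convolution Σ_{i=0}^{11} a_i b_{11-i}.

Write out a_i and b_{11-i} for i = 0,…,11 and sum the products.
Σ = 0·0 + 1·1 + 4·0 + 9·1 + 16·0 + 25·1 + 36·0 + 49·1 + 64·0 + 81·1 + 100·0 + 121·1 = 286.

286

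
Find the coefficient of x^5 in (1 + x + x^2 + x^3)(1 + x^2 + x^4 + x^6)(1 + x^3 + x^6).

4

(1 + x + x^2 + x^3) has coefficients 1,1,1,1 for degrees 0…3.
(1 + x^2 + x^4 + x^6) has coefficients 1,0,1,0,1,0 for degrees 0…5.
Finally multiplying by (1 + x^3 + x^6), the product of all factors after the first has coefficients 1,0,1,1,1,1 for degrees 0…5.
[x^5] = 1·1 + 1·1 + 1·1 + 1·1 = 4.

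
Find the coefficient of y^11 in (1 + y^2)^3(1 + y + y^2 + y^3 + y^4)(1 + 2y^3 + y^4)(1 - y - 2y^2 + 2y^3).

(1 + y^2)^3 has coefficients 1,0,3,0,3,0,1 for degrees 0…6.
(1 + y + y^2 + y^3 + y^4) has coefficients 1,1,1,1,1,0,0,0,0,0,0,0 for degrees 0…11.
Multiplying by (1 + 2y^3 + y^4) gives running coefficients 1,1,1,3,4,3,3,3,1,0,0,0 for degrees 0…11.
Finally multiplying by (1 - y - 2y^2 + 2y^3), the product of all factors after the first has coefficients 1,0,-2,2,1,-5,-2,2,-2,-1,4,2 for degrees 0…11.
[y^11] = 1·2 + 3·(-1) + 3·2 + 1·(-5) = 0.

0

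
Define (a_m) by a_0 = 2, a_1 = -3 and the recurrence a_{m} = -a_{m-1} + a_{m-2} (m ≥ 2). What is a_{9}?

-144

The ordinary generating function has denominator 1 + y - y^2.
Iterating the recurrence: a_0,…,a_{9} = 2, -3, 5, -8, 13, -21, 34, -55, 89, -144.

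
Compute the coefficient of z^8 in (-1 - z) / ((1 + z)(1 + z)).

-1

The denominator gives the recurrence a_n = −2a_(n−1) − a_(n−2) for n ≥ 3; the numerator fixes a_0 = -1, a_1 = 1, a_2 = -1.
Iterating: -1, 1, -1, 1, -1, 1, -1, 1, -1, so a_8 = -1.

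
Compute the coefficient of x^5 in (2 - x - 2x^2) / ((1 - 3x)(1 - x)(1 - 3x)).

The denominator gives the recurrence a_n = 7a_(n−1) − 15a_(n−2) + 9a_(n−3) for n ≥ 3; the numerator fixes a_0 = 2, a_1 = 13, a_2 = 59.
Iterating: 2, 13, 59, 236, 884, 3179, so a_5 = 3179.

3179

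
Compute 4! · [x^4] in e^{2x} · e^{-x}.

The EGF product rule gives c_4 = Σ_{k_1+k_2=4} C(4; k_1,k_2) · ∏ g_i(k_i), where e^{2x} gives (2)^k; e^{-x} gives (-1)^k.
g_1(k) for k = 0…4: 1, 2, 4, 8, 16.
g_2(k) for k = 0…4: 1, -1, 1, -1, 1.
c_4 = Σ_k C(4,k)·g_1(k)·g_2(4−k) = 1·1·1 + 4·2·(-1) + 6·4·1 + 4·8·(-1) + 1·16·1 = 1 − 8 + 24 − 32 + 16 = 1.

1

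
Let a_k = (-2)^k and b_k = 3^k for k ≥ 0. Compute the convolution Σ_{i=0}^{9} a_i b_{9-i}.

11605

Write out a_i and b_{9-i} for i = 0,…,9 and sum the products.
Σ = 1·19683 − 2·6561 + 4·2187 − 8·729 + 16·243 − 32·81 + 64·27 − 128·9 + 256·3 − 512·1 = 11605.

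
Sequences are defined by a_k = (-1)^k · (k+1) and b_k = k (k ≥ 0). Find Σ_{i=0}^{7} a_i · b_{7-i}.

4

Write out a_i and b_{7-i} for i = 0,…,7 and sum the products.
Σ = 1·7 − 2·6 + 3·5 − 4·4 + 5·3 − 6·2 + 7·1 − 8·0 = 4.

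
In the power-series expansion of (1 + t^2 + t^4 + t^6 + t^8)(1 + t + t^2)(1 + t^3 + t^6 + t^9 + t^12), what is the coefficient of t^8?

(1 + t^2 + t^4 + t^6 + t^8) has coefficients 1,0,1,0,1,0,1,0,1 for degrees 0…8.
(1 + t + t^2) has coefficients 1,1,1,0,0,0,0,0,0 for degrees 0…8.
Finally multiplying by (1 + t^3 + t^6 + t^9 + t^12), the product of all factors after the first has coefficients 1,1,1,1,1,1,1,1,1 for degrees 0…8.
[t^8] = 1·1 + 1·1 + 1·1 + 1·1 + 1·1 = 5.

5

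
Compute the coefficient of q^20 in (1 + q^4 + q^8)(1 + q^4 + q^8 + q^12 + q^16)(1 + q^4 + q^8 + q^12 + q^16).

(1 + q^4 + q^8) has coefficients 1,0,0,0,1,0,0,0,1 for degrees 0…8.
(1 + q^4 + q^8 + q^12 + q^16) has coefficients 1,0,0,0,1,0,0,0,1,0,0,0,1,0,0,0,1,0,0,0,0 for degrees 0…20.
Finally multiplying by (1 + q^4 + q^8 + q^12 + q^16), the product of all factors after the first has coefficients 1,0,0,0,2,0,0,0,3,0,0,0,4,0,0,0,5,0,0,0,4 for degrees 0…20.
[q^20] = 1·4 + 1·5 + 1·4 = 13.

13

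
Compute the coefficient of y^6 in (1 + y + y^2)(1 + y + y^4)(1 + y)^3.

(1 + y + y^2) has coefficients 1,1,1 for degrees 0…2.
(1 + y + y^4) has coefficients 1,1,0,0,1,0,0 for degrees 0…6.
Finally multiplying by (1 + y)^3, the product of all factors after the first has coefficients 1,4,6,4,2,3,3 for degrees 0…6.
[y^6] = 1·3 + 1·3 + 1·2 = 8.

8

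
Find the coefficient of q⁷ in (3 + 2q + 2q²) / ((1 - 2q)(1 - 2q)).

The denominator gives the recurrence a_n = 4a_(n−1) − 4a_(n−2) for n ≥ 3; the numerator fixes a_0 = 3, a_1 = 14, a_2 = 46.
Iterating: 3, 14, 46, 128, 328, 800, 1888, 4352, so a_7 = 4352.

4352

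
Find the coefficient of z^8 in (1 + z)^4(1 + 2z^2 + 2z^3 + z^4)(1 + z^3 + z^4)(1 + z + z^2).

127

(1 + z)^4 has coefficients 1,4,6,4,1 for degrees 0…4.
(1 + 2z^2 + 2z^3 + z^4) has coefficients 1,0,2,2,1,0,0,0,0 for degrees 0…8.
Multiplying by (1 + z^3 + z^4) gives running coefficients 1,0,2,3,2,2,4,3,1 for degrees 0…8.
Finally multiplying by (1 + z + z^2), the product of all factors after the first has coefficients 1,1,3,5,7,7,8,9,8 for degrees 0…8.
[z^8] = 1·8 + 4·9 + 6·8 + 4·7 + 1·7 = 127.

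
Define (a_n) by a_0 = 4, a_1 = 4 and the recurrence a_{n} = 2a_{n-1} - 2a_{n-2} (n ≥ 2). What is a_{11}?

-128

The ordinary generating function has denominator 1 - 2x + 2x^2.
Iterating the recurrence: a_0,…,a_{11} = 4, 4, 0, -8, -16, -16, 0, 32, 64, 64, 0, -128.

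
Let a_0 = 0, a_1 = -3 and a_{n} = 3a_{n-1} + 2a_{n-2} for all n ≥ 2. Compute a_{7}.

The ordinary generating function has denominator 1 - 3y - 2y^2.
Iterating the recurrence: a_0,…,a_{7} = 0, -3, -9, -33, -117, -417, -1485, -5289.

-5289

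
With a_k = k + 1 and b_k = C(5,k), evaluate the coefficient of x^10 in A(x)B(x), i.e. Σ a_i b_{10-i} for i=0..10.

272

The convolution is the t^10 coefficient of A(t)B(t).
Σ = 1·0 + 2·0 + 3·0 + 4·0 + 5·0 + 6·1 + 7·5 + 8·10 + 9·10 + 10·5 + 11·1 = 272.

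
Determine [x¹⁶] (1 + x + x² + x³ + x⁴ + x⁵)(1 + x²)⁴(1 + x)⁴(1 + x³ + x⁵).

220

(1 + x + x² + x³ + x⁴ + x⁵) has coefficients 1,1,1,1,1,1 for degrees 0…5.
(1 + x²)⁴ has coefficients 1,0,4,0,6,0,4,0,1,0,0,0,0,0,0,0,0 for degrees 0…16.
Multiplying by (1 + x)⁴ gives running coefficients 1,4,10,20,31,40,44,40,31,20,10,4,1,0,0,0,0 for degrees 0…16.
Finally multiplying by (1 + x³ + x⁵), the product of all factors after the first has coefficients 1,4,10,21,35,51,68,81,91,95,90,79,61,41,24,11,4 for degrees 0…16.
[x¹⁶] = 1·4 + 1·11 + 1·24 + 1·41 + 1·61 + 1·79 = 220.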